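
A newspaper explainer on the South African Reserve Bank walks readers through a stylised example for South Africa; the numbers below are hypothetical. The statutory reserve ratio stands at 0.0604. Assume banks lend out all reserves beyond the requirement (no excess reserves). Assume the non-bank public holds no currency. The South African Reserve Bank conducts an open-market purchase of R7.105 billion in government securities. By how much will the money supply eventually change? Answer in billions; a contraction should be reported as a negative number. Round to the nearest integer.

The simple money multiplier is m = 1/rr = 1/0.0604 ≈ 16.5563.
An open-market purchase increases the monetary base by 7.105 billion, so ΔM = m × ΔMB = 16.5563 × 7.105 ≈ 117.6325 billion.

R118 billion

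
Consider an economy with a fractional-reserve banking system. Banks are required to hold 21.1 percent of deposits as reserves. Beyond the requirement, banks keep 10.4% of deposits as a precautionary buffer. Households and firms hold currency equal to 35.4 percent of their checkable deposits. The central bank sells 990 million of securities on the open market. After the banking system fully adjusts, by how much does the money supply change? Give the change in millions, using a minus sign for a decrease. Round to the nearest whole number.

The money multiplier is m = (1 + c) / (rr + e + c) = (1 + 0.354) / (0.211 + 0.104 + 0.354) ≈ 2.0239.
The sale removes 990 million of base, so ΔM = m × ΔMB = 2.0239 × (−990) = -2003.661 million.

-2004 million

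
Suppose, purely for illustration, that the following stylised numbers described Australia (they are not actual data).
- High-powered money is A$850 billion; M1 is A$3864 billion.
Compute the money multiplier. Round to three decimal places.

The money multiplier is m = M / MB = 3864 / 850 ≈ 4.54588.

4.546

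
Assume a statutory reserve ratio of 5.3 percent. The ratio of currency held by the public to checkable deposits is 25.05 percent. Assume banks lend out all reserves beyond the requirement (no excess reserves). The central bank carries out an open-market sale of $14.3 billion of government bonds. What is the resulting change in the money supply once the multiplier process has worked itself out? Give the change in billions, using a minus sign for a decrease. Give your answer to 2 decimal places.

-58.92 billion

The money multiplier is m = (1 + c) / (rr + c) = (1 + 0.2505) / (0.053 + 0.2505) ≈ 4.12026.
The sale removes 14.3 billion of base, so ΔM = m × ΔMB = 4.12026 × (−14.3) ≈ -58.9197 billion.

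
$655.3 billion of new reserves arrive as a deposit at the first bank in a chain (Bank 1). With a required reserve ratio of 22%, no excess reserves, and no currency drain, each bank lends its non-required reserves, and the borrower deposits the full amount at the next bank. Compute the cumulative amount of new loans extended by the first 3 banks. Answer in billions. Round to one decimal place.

Bank i lends (1 − rr)^i of the original deposit: Bank 1 lends 655.3·0.7800 = 511.1340, Bank 2 lends 655.3·0.7800² ≈ 398.6845, and so on.
Summing a geometric series: total = 655.3·[0.7800·(1 − 0.7800^3) / (1 − 0.7800)] ≈ 1220.7924 billion.

$1220.8 billion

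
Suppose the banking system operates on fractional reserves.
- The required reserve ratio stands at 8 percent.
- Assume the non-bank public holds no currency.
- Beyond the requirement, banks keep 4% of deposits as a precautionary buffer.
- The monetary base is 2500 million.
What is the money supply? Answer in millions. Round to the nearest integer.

The money multiplier is m = 1 / (rr + e) = 1 / (0.08 + 0.04) ≈ 8.33333.
So M = m × MB = 8.33333 × 2500 = 20833.325 million.

20833 million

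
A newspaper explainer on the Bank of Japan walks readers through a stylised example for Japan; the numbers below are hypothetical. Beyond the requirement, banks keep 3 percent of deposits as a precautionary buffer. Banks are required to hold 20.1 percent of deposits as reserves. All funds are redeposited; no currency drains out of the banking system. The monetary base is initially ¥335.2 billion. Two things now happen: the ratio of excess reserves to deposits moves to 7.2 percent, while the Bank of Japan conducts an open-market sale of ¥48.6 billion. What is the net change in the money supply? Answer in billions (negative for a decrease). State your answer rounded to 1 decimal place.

Before: m₁ = 1 / (0.201 + 0.03) ≈ 4.32900, MB₁ = 335.2, so M₁ = 4.32900 × 335.2 = 1451.0808 billion.
After: m₂ = 1 / (0.201 + 0.072) ≈ 3.66300, MB₂ = 335.2 − 48.6 = 286.6, so M₂ = 3.66300 × 286.6 = 1049.8158 billion.
ΔM = M₂ − M₁ = 1049.8158 − 1451.0808 = -401.265 billion.

-401.3 billion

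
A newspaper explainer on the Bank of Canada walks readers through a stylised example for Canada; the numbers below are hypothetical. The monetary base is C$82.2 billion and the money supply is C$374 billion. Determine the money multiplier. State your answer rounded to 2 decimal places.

The money multiplier is m = M / MB = 374 / 82.2 ≈ 4.54988.

4.55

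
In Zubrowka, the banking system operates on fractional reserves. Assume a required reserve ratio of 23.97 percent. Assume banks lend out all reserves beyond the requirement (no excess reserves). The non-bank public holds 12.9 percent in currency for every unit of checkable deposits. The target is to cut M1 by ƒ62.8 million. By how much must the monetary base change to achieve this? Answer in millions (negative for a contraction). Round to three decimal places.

The money multiplier is m = (1 + c) / (rr + c) = (1 + 0.129) / (0.2397 + 0.129) ≈ 3.062110.
ΔMB = ΔM / m = (−62.8) / 3.062110 ≈ -20.5087 million.

-20.509 million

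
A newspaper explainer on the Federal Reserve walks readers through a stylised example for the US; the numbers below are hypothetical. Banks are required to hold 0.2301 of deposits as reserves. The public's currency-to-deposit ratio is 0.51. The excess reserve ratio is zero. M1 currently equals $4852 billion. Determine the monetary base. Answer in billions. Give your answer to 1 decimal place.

$2378.1 billion

The money multiplier is m = (1 + c) / (rr + c) = (1 + 0.51) / (0.2301 + 0.51) ≈ 2.040265.
MB = M / m = 4852 / 2.040265 ≈ 2378.1224 billion.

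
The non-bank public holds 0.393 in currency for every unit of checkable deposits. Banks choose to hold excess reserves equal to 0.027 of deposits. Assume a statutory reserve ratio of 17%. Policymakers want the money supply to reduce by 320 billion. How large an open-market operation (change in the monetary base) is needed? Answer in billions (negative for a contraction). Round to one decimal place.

-135.5 billion

The money multiplier is m = (1 + c) / (rr + e + c) = (1 + 0.393) / (0.17 + 0.027 + 0.393) ≈ 2.36102.
ΔMB = ΔM / m = (−320) / 2.36102 ≈ -135.5346 billion.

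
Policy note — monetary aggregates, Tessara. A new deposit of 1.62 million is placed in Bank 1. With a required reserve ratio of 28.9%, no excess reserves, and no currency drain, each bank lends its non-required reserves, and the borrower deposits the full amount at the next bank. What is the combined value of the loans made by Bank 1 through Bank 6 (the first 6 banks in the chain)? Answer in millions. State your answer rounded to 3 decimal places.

Bank i lends (1 − rr)^i of the original deposit: Bank 1 lends 1.62·0.7110 ≈ 1.1518, Bank 2 lends 1.62·0.7110² ≈ 0.8189, and so on.
Summing a geometric series: total = 1.62·[0.7110·(1 − 0.7110^6) / (1 − 0.7110)] ≈ 3.4707 million.

3.471 million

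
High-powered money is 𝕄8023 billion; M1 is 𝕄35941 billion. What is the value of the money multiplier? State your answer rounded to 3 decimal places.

4.480

The money multiplier is m = M / MB = 35941 / 8023 ≈ 4.47975.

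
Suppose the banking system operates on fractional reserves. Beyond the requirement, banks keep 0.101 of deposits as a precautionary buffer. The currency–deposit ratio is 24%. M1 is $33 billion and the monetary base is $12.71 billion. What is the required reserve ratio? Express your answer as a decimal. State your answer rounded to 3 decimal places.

0.137

Using m = M/MB = 33/12.71 ≈ 2.596381. Since m = (1 + c)/(c + rr + e), the denominator satisfies c + rr + e = (1 + c)/m = (1 + 0.24) / 2.596381 ≈ 0.477588.
With c = 0.24 and e = 0.101, the required reserve ratio is 0.477588 − 0.24 − 0.101 = 0.136588.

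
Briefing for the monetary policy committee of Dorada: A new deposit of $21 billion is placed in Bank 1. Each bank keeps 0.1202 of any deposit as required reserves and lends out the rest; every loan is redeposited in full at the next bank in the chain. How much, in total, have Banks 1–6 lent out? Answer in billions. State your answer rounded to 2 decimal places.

$82.42 billion

Bank i lends (1 − rr)^i of the original deposit: Bank 1 lends 21·0.8798 = 18.4758, Bank 2 lends 21·0.8798² ≈ 16.2550, and so on.
Summing a geometric series: total = 21·[0.8798·(1 − 0.8798^6) / (1 − 0.8798)] ≈ 82.4231 billion.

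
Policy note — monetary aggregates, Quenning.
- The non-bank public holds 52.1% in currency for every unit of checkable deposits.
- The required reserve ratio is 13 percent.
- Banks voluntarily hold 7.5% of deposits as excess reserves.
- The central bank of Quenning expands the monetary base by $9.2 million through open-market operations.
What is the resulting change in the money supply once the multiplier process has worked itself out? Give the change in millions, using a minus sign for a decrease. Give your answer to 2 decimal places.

The money multiplier is m = (1 + c) / (rr + e + c) = (1 + 0.521) / (0.13 + 0.075 + 0.521) ≈ 2.0950.
The purchase adds 9.2 million of base, so ΔM = m × ΔMB = 2.0950 × (+9.2) = 19.274 million.

$19.27 million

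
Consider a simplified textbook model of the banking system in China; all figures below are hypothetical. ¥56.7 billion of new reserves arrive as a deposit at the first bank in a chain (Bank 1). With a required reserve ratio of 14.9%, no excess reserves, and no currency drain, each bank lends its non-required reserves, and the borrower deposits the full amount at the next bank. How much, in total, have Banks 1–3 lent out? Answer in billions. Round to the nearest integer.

¥124 billion

Bank i lends (1 − rr)^i of the original deposit: Bank 1 lends 56.7·0.8510 = 48.2517, Bank 2 lends 56.7·0.8510² ≈ 41.0622, and so on.
Summing a geometric series: total = 56.7·[0.8510·(1 − 0.8510^3) / (1 − 0.8510)] ≈ 124.2578 billion.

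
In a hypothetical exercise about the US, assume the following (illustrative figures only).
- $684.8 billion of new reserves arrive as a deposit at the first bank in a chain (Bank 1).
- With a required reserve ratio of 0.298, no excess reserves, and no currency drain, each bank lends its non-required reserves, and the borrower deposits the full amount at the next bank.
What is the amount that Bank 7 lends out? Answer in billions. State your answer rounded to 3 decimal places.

Each bank lends a fraction (1 − rr) = 0.7020 of the deposit it receives, so Bank 7 receives 684.8·0.7020^6 and lends 684.8·0.7020^7 ≈ 57.5339 billion.

$57.534 billion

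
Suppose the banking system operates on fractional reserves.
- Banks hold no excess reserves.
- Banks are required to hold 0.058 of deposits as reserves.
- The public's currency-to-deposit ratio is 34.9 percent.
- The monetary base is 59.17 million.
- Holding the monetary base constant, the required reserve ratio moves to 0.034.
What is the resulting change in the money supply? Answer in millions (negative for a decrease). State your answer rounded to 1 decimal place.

12.3 million

Initially m₁ = (1 + 0.349) / (0.058 + 0.349) ≈ 3.3145, so M₁ = 3.3145 × 59.17 ≈ 196.119 million.
After the change m₂ = (1 + 0.349) / (0.034 + 0.349) ≈ 3.5222, so M₂ = 3.5222 × 59.17 ≈ 208.4086 million.
ΔM = M₂ − M₁ = 208.4086 − 196.119 = 12.2896 million.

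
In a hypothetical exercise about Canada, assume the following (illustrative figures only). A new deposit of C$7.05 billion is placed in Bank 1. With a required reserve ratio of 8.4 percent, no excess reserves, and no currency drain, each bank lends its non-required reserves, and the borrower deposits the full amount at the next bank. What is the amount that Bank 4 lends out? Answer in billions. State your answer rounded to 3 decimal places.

C$4.963 billion

Each bank lends a fraction (1 − rr) = 0.9160 of the deposit it receives, so Bank 4 receives 7.05·0.9160^3 and lends 7.05·0.9160^4 ≈ 4.9633 billion.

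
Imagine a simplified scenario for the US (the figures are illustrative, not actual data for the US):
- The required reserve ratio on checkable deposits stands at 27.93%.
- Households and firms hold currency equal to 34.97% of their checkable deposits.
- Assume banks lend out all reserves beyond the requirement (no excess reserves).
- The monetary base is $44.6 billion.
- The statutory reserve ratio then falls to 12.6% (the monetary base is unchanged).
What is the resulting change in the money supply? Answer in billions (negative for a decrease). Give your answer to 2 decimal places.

Initially m₁ = (1 + 0.3497) / (0.2793 + 0.3497) ≈ 2.14579, so M₁ = 2.14579 × 44.6 ≈ 95.7022 billion.
After the change m₂ = (1 + 0.3497) / (0.126 + 0.3497) ≈ 2.83729, so M₂ = 2.83729 × 44.6 ≈ 126.5431 billion.
ΔM = M₂ − M₁ = 126.5431 − 95.7022 = 30.8409 billion.

$30.84 billion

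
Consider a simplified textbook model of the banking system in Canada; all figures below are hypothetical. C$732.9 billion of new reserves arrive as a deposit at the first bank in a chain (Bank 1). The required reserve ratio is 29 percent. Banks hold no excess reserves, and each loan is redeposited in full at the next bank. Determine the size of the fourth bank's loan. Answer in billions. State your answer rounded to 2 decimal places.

Each bank lends a fraction (1 − rr) = 0.7100 of the deposit it receives, so Bank 4 receives 732.9·0.7100^3 and lends 732.9·0.7100^4 ≈ 186.2422 billion.

C$186.24 billion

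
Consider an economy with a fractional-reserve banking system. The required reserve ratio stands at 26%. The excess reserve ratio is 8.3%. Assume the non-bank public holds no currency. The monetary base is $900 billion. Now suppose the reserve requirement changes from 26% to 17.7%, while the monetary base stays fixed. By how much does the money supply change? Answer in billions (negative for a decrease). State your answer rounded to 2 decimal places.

Initially m₁ = 1 / (0.26 + 0.083) ≈ 2.915452, so M₁ = 2.915452 × 900 = 2623.9068 billion.
After the change m₂ = 1 / (0.177 + 0.083) ≈ 3.846154, so M₂ = 3.846154 × 900 = 3461.5386 billion.
ΔM = M₂ − M₁ = 3461.5386 − 2623.9068 = 837.6318 billion.

$837.63 billion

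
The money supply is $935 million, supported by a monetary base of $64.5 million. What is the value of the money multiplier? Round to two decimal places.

The money multiplier is m = M / MB = 935 / 64.5 ≈ 14.49612.

14.50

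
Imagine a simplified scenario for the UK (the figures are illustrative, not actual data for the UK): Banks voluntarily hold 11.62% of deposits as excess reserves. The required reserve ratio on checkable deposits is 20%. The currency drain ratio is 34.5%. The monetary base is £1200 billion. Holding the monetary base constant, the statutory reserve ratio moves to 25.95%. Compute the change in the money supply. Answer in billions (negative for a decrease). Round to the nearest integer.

-202 billion

Initially m₁ = (1 + 0.345) / (0.2 + 0.1162 + 0.345) ≈ 2.03418, so M₁ = 2.03418 × 1200 = 2441.016 billion.
After the change m₂ = (1 + 0.345) / (0.2595 + 0.1162 + 0.345) ≈ 1.86624, so M₂ = 1.86624 × 1200 = 2239.488 billion.
ΔM = M₂ − M₁ = 2239.488 − 2441.016 = -201.528 billion.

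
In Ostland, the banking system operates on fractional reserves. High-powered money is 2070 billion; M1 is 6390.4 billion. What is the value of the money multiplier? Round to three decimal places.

The money multiplier is m = M / MB = 6390.4 / 2070 ≈ 3.08715.

3.087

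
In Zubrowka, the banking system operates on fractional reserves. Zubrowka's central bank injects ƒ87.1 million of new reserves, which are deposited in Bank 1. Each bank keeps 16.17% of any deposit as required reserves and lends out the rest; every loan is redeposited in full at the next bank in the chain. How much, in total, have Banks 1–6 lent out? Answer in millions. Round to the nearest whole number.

ƒ295 million

Bank i lends (1 − rr)^i of the original deposit: Bank 1 lends 87.1·0.8383 ≈ 73.0159, Bank 2 lends 87.1·0.8383² ≈ 61.2093, and so on.
Summing a geometric series: total = 87.1·[0.8383·(1 − 0.8383^6) / (1 − 0.8383)] ≈ 294.8391 million.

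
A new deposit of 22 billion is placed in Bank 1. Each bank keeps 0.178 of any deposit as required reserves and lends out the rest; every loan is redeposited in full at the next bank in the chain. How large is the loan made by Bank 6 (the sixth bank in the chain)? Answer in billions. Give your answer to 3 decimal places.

6.787 billion

Each bank lends a fraction (1 − rr) = 0.8220 of the deposit it receives, so Bank 6 receives 22·0.8220^5 and lends 22·0.8220^6 ≈ 6.7866 billion.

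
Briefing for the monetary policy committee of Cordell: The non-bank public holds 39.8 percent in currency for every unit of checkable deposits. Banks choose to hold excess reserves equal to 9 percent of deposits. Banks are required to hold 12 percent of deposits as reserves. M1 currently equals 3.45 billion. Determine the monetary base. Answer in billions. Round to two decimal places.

1.50 billion

The money multiplier is m = (1 + c) / (rr + e + c) = (1 + 0.398) / (0.12 + 0.09 + 0.398) ≈ 2.2993.
MB = M / m = 3.45 / 2.2993 ≈ 1.5005 billion.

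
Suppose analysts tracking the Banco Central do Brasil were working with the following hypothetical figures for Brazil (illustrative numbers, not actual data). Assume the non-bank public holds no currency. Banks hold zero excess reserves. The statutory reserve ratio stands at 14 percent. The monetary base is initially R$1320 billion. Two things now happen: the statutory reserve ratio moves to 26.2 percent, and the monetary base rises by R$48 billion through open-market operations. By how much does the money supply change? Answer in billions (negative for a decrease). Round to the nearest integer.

Before: m₁ = 1 / (0.14) ≈ 7.14286, MB₁ = 1320, so M₁ = 7.14286 × 1320 = 9428.5752 billion.
After: m₂ = 1 / (0.262) ≈ 3.81679, MB₂ = 1320 + 48 = 1368, so M₂ = 3.81679 × 1368 ≈ 5221.3687 billion.
ΔM = M₂ − M₁ = 5221.3687 − 9428.5752 = -4207.2065 billion.

-4207 billion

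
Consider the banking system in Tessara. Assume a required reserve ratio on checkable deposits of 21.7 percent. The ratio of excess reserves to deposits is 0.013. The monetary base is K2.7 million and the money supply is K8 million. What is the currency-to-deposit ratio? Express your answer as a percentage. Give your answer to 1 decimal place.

16.2%

Using m = M/MB = 8/2.7 ≈ 2.962963. From m = (1 + c)/(c + rr + e), rearranging gives 1 + c = m·(c + rr + e), so c·(1 − m) = m·(rr + e) − 1.
Hence c = [m·(rr + e) − 1]/(1 − m) = [2.962963 × (0.217 + 0.013) − 1] / (1 − 2.962963) ≈ 0.162264.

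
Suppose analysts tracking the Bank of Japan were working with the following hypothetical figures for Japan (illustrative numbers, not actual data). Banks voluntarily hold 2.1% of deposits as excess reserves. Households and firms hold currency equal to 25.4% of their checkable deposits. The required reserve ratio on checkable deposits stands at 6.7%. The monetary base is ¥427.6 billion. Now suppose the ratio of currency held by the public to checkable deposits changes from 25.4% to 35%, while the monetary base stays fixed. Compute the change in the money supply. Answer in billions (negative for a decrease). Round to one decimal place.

Initially m₁ = (1 + 0.254) / (0.067 + 0.021 + 0.254) ≈ 3.66667, so M₁ = 3.66667 × 427.6 ≈ 1567.8681 billion.
After the change m₂ = (1 + 0.35) / (0.067 + 0.021 + 0.35) ≈ 3.08219, so M₂ = 3.08219 × 427.6 ≈ 1317.9444 billion.
ΔM = M₂ − M₁ = 1317.9444 − 1567.8681 = -249.9237 billion.

-249.9 billion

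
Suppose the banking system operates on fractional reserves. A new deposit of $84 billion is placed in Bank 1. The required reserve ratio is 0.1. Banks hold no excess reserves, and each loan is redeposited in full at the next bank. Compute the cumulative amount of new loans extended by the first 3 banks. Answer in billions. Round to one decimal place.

$204.9 billion

Bank i lends (1 − rr)^i of the original deposit: Bank 1 lends 84·0.9000 = 75.6000, Bank 2 lends 84·0.9000² = 68.0400, and so on.
Summing a geometric series: total = 84·[0.9000·(1 − 0.9000^3) / (1 − 0.9000)] = 204.8760 billion.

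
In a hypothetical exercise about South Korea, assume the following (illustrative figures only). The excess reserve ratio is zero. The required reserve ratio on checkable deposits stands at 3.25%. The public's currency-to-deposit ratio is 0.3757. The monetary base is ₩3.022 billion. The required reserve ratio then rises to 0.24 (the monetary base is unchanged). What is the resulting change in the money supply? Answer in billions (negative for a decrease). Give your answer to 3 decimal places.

-3.432 billion

Initially m₁ = (1 + 0.3757) / (0.0325 + 0.3757) ≈ 3.37016, so M₁ = 3.37016 × 3.022 ≈ 10.1846 billion.
After the change m₂ = (1 + 0.3757) / (0.24 + 0.3757) ≈ 2.23437, so M₂ = 2.23437 × 3.022 ≈ 6.7523 billion.
ΔM = M₂ − M₁ = 6.7523 − 10.1846 = -3.4323 billion.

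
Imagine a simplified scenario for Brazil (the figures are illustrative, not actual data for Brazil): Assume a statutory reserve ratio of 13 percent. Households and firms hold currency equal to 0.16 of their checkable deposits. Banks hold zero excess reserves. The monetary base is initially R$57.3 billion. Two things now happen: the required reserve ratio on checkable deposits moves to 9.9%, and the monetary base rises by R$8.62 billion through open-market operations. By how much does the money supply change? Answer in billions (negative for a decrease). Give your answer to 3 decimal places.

R$66.040 billion

Before: m₁ = (1 + 0.16) / (0.13 + 0.16) = 4, MB₁ = 57.3, so M₁ = 4 × 57.3 = 229.2 billion.
After: m₂ = (1 + 0.16) / (0.099 + 0.16) ≈ 4.478764, MB₂ = 57.3 + 8.62 = 65.92, so M₂ = 4.478764 × 65.92 ≈ 295.2401 billion.
ΔM = M₂ − M₁ = 295.2401 − 229.2 = 66.0401 billion.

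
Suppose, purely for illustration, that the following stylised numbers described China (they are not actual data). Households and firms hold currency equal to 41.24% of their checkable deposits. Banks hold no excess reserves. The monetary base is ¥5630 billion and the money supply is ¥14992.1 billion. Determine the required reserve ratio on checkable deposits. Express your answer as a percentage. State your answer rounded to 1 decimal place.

Using m = M/MB = 14992.1/5630 ≈ 2.662895. Since m = (1 + c)/(c + rr + e), the denominator satisfies c + rr + e = (1 + c)/m = (1 + 0.4124) / 2.662895 ≈ 0.530400.
With c = 0.4124 and e = 0, the required reserve ratio on checkable deposits is 0.530400 − 0.4124 − 0 = 0.118.

11.8%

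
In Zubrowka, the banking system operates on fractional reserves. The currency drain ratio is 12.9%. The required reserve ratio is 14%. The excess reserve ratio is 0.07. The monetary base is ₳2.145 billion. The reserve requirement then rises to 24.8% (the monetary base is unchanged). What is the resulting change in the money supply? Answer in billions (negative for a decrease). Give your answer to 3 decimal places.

Initially m₁ = (1 + 0.129) / (0.14 + 0.07 + 0.129) ≈ 3.33038, so M₁ = 3.33038 × 2.145 ≈ 7.1437 billion.
After the change m₂ = (1 + 0.129) / (0.248 + 0.07 + 0.129) ≈ 2.52573, so M₂ = 2.52573 × 2.145 ≈ 5.4177 billion.
ΔM = M₂ − M₁ = 5.4177 − 7.1437 = -1.726 billion.

-1.726 billion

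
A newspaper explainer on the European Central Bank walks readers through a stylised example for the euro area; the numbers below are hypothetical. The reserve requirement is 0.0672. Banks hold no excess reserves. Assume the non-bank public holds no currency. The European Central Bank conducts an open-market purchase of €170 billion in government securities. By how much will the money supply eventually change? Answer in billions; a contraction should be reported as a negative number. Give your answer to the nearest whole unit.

The simple money multiplier is m = 1/rr = 1/0.0672 ≈ 14.8810.
An open-market purchase increases the monetary base by 170 billion, so ΔM = m × ΔMB = 14.8810 × 170 = 2529.77 billion.

€2530 billion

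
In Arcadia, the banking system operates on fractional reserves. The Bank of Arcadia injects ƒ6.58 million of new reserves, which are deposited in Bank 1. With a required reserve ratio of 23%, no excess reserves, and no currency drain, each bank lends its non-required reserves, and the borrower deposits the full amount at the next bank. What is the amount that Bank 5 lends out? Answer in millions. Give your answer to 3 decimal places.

ƒ1.781 million

Each bank lends a fraction (1 − rr) = 0.7700 of the deposit it receives, so Bank 5 receives 6.58·0.7700^4 and lends 6.58·0.7700^5 ≈ 1.7811 million.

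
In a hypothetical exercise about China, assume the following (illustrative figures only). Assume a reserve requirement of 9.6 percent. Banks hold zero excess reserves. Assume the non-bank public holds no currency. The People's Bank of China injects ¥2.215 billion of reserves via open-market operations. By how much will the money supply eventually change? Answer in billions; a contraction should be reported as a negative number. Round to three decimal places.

The simple money multiplier is m = 1/rr = 1/0.096 ≈ 10.41667.
An open-market purchase increases the monetary base by 2.215 billion, so ΔM = m × ΔMB = 10.41667 × 2.215 ≈ 23.0729 billion.

¥23.073 billion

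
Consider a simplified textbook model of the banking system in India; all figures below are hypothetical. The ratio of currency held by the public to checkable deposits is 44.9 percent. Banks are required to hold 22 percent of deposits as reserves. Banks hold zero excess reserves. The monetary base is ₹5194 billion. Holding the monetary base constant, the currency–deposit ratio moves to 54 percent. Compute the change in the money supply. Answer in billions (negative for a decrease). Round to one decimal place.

Initially m₁ = (1 + 0.449) / (0.22 + 0.449) ≈ 2.165919, so M₁ = 2.165919 × 5194 ≈ 11249.7833 billion.
After the change m₂ = (1 + 0.54) / (0.22 + 0.54) ≈ 2.026316, so M₂ = 2.026316 × 5194 ≈ 10524.6853 billion.
ΔM = M₂ − M₁ = 10524.6853 − 11249.7833 = -725.098 billion.

-725.1 billion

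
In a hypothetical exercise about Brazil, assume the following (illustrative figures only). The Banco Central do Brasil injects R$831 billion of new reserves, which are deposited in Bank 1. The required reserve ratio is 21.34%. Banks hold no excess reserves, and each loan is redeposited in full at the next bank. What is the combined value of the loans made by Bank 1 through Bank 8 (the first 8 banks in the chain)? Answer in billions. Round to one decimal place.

Bank i lends (1 − rr)^i of the original deposit: Bank 1 lends 831·0.7866 = 653.6646, Bank 2 lends 831·0.7866² ≈ 514.1726, and so on.
Summing a geometric series: total = 831·[0.7866·(1 − 0.7866^8) / (1 − 0.7866)] ≈ 2614.1517 billion.

R$2614.2 billion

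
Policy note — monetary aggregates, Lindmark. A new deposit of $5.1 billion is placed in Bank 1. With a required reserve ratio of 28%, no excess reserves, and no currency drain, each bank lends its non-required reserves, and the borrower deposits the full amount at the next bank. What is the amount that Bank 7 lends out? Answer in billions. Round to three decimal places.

Each bank lends a fraction (1 − rr) = 0.7200 of the deposit it receives, so Bank 7 receives 5.1·0.7200^6 and lends 5.1·0.7200^7 ≈ 0.5116 billion.

$0.512 billion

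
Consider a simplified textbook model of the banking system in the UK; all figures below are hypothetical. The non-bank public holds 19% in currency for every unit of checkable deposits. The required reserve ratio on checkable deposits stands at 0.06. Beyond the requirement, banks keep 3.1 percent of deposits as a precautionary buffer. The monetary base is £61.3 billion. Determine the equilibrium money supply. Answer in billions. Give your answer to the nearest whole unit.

The money multiplier is m = (1 + c) / (rr + e + c) = (1 + 0.19) / (0.06 + 0.031 + 0.19) ≈ 4.2349.
So M = m × MB = 4.2349 × 61.3 ≈ 259.5994 billion.

£260 billion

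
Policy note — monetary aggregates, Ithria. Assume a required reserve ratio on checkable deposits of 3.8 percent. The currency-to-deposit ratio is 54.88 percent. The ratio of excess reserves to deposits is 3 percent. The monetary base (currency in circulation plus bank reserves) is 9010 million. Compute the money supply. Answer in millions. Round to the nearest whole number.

22624 million

The money multiplier is m = (1 + c) / (rr + e + c) = (1 + 0.5488) / (0.038 + 0.03 + 0.5488) ≈ 2.51102.
So M = m × MB = 2.51102 × 9010 = 22624.2902 million.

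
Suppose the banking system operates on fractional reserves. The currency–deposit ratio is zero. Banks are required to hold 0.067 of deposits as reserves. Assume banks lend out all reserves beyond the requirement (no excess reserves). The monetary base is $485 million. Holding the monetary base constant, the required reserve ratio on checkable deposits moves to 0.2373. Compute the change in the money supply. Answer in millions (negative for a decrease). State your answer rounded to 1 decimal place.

-5195.0 million

Initially m₁ = 1 / (0.067) ≈ 14.92537, so M₁ = 14.92537 × 485 ≈ 7238.8044 million.
After the change m₂ = 1 / (0.2373) ≈ 4.21408, so M₂ = 4.21408 × 485 = 2043.8288 million.
ΔM = M₂ − M₁ = 2043.8288 − 7238.8044 = -5194.9756 million.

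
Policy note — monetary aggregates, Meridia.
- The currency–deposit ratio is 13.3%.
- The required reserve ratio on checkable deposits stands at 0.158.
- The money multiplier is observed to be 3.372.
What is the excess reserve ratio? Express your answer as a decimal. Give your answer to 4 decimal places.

0.0450

Using m = 3.372. Since m = (1 + c)/(c + rr + e), the denominator satisfies c + rr + e = (1 + c)/m = (1 + 0.133) / 3.372 ≈ 0.336002.
With c = 0.133 and rr = 0.158, the excess reserve ratio is 0.336002 − 0.133 − 0.158 = 0.045002.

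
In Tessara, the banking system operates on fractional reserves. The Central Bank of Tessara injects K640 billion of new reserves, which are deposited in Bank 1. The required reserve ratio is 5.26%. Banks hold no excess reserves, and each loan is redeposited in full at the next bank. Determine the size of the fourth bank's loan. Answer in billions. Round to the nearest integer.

K516 billion

Each bank lends a fraction (1 − rr) = 0.9474 of the deposit it receives, so Bank 4 receives 640·0.9474^3 and lends 640·0.9474^4 ≈ 515.6007 billion.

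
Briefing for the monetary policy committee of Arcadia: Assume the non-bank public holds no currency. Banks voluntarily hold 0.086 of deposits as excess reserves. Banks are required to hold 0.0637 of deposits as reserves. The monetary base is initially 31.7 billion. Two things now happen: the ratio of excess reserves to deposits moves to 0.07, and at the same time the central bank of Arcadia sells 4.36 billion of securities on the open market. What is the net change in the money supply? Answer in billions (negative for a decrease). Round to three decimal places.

Before: m₁ = 1 / (0.0637 + 0.086) ≈ 6.680027, MB₁ = 31.7, so M₁ = 6.680027 × 31.7 ≈ 211.7569 billion.
After: m₂ = 1 / (0.0637 + 0.07) ≈ 7.479432, MB₂ = 31.7 − 4.36 = 27.34, so M₂ = 7.479432 × 27.34 ≈ 204.4877 billion.
ΔM = M₂ − M₁ = 204.4877 − 211.7569 = -7.2692 billion.

-7.269 billion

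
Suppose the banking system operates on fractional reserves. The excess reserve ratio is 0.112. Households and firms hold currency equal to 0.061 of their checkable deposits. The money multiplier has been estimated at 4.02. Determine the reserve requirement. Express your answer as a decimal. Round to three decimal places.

Using m = 4.02. Since m = (1 + c)/(c + rr + e), the denominator satisfies c + rr + e = (1 + c)/m = (1 + 0.061) / 4.02 ≈ 0.263930.
With c = 0.061 and e = 0.112, the reserve requirement is 0.263930 − 0.061 − 0.112 = 0.09093.

0.091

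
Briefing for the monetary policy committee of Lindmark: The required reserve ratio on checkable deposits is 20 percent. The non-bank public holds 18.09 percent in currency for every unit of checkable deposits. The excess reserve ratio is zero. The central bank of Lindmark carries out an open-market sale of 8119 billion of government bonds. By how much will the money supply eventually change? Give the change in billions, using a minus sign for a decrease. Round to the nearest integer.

The money multiplier is m = (1 + c) / (rr + c) = (1 + 0.1809) / (0.2 + 0.1809) ≈ 3.10029.
The sale removes 8119 billion of base, so ΔM = m × ΔMB = 3.10029 × (−8119) ≈ -25171.2545 billion.

-25171 billion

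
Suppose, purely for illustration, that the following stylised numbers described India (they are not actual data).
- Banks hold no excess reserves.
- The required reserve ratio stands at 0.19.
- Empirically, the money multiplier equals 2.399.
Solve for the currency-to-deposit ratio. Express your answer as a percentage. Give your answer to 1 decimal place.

38.9%

Using m = 2.399. From m = (1 + c)/(c + rr + e), rearranging gives 1 + c = m·(c + rr + e), so c·(1 − m) = m·(rr + e) − 1.
Hence c = [m·(rr + e) − 1]/(1 − m) = [2.399 × (0.19 + 0) − 1] / (1 − 2.399) ≈ 0.388985.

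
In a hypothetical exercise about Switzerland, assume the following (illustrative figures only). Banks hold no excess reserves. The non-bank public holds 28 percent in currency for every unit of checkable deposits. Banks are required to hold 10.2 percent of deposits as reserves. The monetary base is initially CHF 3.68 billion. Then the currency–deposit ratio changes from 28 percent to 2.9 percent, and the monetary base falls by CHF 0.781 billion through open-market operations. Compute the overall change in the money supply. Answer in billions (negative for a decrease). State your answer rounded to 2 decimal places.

CHF 10.44 billion

Before: m₁ = (1 + 0.28) / (0.102 + 0.28) ≈ 3.3508, MB₁ = 3.68, so M₁ = 3.3508 × 3.68 ≈ 12.3309 billion.
After: m₂ = (1 + 0.029) / (0.102 + 0.029) ≈ 7.8550, MB₂ = 3.68 − 0.781 = 2.899, so M₂ = 7.8550 × 2.899 ≈ 22.7716 billion.
ΔM = M₂ − M₁ = 22.7716 − 12.3309 = 10.4407 billion.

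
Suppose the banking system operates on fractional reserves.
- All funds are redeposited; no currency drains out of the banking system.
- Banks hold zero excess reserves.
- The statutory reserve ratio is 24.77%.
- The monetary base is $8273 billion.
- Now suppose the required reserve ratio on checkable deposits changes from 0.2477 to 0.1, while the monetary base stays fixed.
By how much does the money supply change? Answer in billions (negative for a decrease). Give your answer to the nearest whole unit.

Initially m₁ = 1 / (0.2477) ≈ 4.03714, so M₁ = 4.03714 × 8273 ≈ 33399.2592 billion.
After the change m₂ = 1 / (0.1) = 10, so M₂ = 10 × 8273 = 82730 billion.
ΔM = M₂ − M₁ = 82730 − 33399.2592 = 49330.7408 billion.

$49331 billion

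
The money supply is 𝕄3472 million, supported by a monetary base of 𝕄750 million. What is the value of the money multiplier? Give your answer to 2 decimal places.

4.63

The money multiplier is m = M / MB = 3472 / 750 ≈ 4.62933.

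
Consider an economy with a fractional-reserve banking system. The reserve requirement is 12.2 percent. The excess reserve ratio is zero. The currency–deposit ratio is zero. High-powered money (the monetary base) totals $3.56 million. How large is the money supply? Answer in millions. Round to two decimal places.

$29.18 million

With no currency drain or excess reserves, the money multiplier is m = 1/rr = 1/0.122 ≈ 8.1967.
Money supply M = m × MB = 8.1967 × 3.56 ≈ 29.1803 million.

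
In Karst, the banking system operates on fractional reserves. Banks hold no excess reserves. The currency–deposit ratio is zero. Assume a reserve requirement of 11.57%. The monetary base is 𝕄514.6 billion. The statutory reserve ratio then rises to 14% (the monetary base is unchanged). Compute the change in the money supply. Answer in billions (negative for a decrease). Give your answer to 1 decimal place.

Initially m₁ = 1 / (0.1157) ≈ 8.64304, so M₁ = 8.64304 × 514.6 ≈ 4447.7084 billion.
After the change m₂ = 1 / (0.14) ≈ 7.14286, so M₂ = 7.14286 × 514.6 ≈ 3675.7158 billion.
ΔM = M₂ − M₁ = 3675.7158 − 4447.7084 = -771.9926 billion.

-772.0 billion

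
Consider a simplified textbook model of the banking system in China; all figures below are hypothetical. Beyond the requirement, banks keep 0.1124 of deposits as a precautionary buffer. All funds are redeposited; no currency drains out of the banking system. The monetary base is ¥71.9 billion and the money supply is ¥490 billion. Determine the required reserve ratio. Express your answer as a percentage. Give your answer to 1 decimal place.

3.4%

Using m = M/MB = 490/71.9 ≈ 6.815021. Since m = (1 + c)/(c + rr + e), the denominator satisfies c + rr + e = (1 + c)/m = (1 + 0) / 6.815021 ≈ 0.146735.
With c = 0 and e = 0.1124, the required reserve ratio is 0.146735 − 0 − 0.1124 = 0.034335.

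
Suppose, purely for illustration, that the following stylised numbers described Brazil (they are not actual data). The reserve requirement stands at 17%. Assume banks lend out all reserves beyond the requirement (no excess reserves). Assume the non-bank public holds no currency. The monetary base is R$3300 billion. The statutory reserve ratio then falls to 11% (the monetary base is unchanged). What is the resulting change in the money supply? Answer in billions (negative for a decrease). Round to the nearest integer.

R$10588 billion

Initially m₁ = 1 / (0.17) ≈ 5.88235, so M₁ = 5.88235 × 3300 = 19411.755 billion.
After the change m₂ = 1 / (0.11) ≈ 9.09091, so M₂ = 9.09091 × 3300 = 30000.003 billion.
ΔM = M₂ − M₁ = 30000.003 − 19411.755 = 10588.248 billion.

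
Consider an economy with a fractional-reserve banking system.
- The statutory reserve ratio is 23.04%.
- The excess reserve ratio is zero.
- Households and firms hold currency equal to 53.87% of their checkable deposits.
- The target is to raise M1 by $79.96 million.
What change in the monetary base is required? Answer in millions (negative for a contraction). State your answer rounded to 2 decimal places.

$39.97 million

The money multiplier is m = (1 + c) / (rr + c) = (1 + 0.5387) / (0.2304 + 0.5387) ≈ 2.00065.
ΔMB = ΔM / m = (+79.96) / 2.00065 ≈ 39.967 million.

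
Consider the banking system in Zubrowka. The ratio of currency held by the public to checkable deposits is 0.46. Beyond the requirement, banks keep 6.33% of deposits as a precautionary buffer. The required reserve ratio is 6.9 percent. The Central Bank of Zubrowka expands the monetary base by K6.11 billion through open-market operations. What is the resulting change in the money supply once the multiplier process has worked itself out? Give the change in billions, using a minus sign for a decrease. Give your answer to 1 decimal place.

K15.1 billion

The money multiplier is m = (1 + c) / (rr + e + c) = (1 + 0.46) / (0.069 + 0.0633 + 0.46) ≈ 2.4650.
The purchase adds 6.11 billion of base, so ΔM = m × ΔMB = 2.4650 × (+6.11) ≈ 15.0611 billion.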